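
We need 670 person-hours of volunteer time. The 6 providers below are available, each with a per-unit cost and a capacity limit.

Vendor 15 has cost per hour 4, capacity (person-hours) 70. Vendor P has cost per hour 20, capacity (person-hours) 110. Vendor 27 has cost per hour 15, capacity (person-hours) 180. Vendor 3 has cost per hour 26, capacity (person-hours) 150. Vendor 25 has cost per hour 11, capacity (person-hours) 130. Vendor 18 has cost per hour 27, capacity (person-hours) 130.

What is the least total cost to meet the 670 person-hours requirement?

Cheapest first:
Vendor 15 at 4: take all 70 person-hours — 600 still needed.
Vendor 25 at 11: take all 130 person-hours — 470 still needed.
Vendor 27 (15): use full 180 — 290 person-hours to go.
Vendor P (20): use full 110 — 180 person-hours to go.
Take 150 from Vendor 3 at 26 — need 30 more.
Vendor 18 (27): take the remaining 30 — done.
Cost = 70×4 + 130×11 + 180×15 + 110×20 + 150×26 + 30×27 = 11320.

11320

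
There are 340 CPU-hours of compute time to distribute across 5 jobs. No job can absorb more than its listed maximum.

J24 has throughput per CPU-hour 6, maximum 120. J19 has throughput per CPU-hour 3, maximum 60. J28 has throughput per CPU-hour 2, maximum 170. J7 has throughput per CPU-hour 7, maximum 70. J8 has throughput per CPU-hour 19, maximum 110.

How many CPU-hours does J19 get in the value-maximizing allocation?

40

Order the jobs by throughput per CPU-hour: J8 19 > J7 7 > J24 6 > J19 3 > J28 2.
J8 takes 110 to reach its cap of 110 — 230 left.
J7 takes 70 to reach its cap of 70 — 160 left.
J24 takes 120 to reach its cap of 120 — 40 left.
Only 40 left; J19 takes them to reach 40.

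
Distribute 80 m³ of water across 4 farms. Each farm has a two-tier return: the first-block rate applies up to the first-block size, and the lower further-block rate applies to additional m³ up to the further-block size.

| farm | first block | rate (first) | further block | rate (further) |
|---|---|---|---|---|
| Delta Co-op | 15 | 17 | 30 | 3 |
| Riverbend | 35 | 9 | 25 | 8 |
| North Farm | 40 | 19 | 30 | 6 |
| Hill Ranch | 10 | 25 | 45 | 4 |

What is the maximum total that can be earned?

1400

Order all 8 blocks by rate: Hill Ranch/T1 25 > North Farm/T1 19 > Delta Co-op/T1 17 > Riverbend/T1 9 > Riverbend/T2 8 > North Farm/T2 6 > Hill Ranch/T2 4 > Delta Co-op/T2 3.
Hill Ranch/T1 (25): +10 → 70 left.
North Farm/T1 (19): +40 → 30 left.
Delta Co-op/T1 (17): +15 → 15 left.
Riverbend/T1: +15 of 35 at 9; pool empty.
Total = 25×10 + 19×40 + 17×15 + 9×15 = 1400.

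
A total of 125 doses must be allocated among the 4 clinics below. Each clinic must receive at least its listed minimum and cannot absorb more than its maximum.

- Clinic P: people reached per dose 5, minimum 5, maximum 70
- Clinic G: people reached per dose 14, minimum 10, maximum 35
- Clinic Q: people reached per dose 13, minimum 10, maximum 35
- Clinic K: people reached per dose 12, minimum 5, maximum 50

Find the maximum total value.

1570

Meeting every minimum uses 5+10+10+5 = 30 doses, leaving 95.
Order the clinics by people reached per dose: Clinic G 14 > Clinic Q 13 > Clinic K 12 > Clinic P 5.
Clinic G takes 25 more to reach its cap of 35 → 70 left.
Give Clinic Q 25 more to hit its cap of 35 → 45 left.
Clinic K: +45 to 50 (cap) → 0 left.
Total = 5×5 + 14×35 + 13×35 + 12×50 = 1570.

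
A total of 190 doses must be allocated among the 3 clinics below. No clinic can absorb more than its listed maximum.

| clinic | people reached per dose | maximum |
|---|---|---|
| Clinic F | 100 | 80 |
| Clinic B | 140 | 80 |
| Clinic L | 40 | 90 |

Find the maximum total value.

Rank by people reached per dose: Clinic B 140 > Clinic F 100 > Clinic L 40.
Clinic B takes 80 to reach its cap of 80 ; 110 left.
Give Clinic F 80 to hit its cap of 80 ; 30 left.
Clinic L: +30 (room for 90) → 30. Pool exhausted.
Total = 100×80 + 140×80 + 40×30 = 20400.

20400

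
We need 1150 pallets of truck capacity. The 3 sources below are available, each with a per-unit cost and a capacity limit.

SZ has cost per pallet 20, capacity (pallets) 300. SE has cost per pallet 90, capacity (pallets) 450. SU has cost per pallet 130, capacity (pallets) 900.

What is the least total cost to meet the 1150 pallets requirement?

Fill from the cheapest source first.
SZ at 20: take all 300 pallets — 850 still needed.
SE at 90: take all 450 pallets — 400 still needed.
SU at 130: take 400 of its 900 — requirement met.
Cost = 300×20 + 450×90 + 400×130 = 98500.

98500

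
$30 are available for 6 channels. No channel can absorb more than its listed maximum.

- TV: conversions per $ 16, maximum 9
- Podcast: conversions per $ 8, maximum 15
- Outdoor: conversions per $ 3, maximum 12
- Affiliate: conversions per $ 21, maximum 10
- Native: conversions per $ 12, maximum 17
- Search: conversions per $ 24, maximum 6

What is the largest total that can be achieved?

558

Rank by conversions per $: Search 24 > Affiliate 21 > TV 16 > Native 12 > Podcast 8 > Outdoor 3.
Give Search 6 to hit its cap of 6 ; 24 left.
Give Affiliate 10 to hit its cap of 10 ; 14 left.
TV takes 9 to reach its cap of 9 ; 5 left.
Only 5 left; Native takes them to reach 5.
Total = 16×9 + 21×10 + 12×5 + 24×6 = 558.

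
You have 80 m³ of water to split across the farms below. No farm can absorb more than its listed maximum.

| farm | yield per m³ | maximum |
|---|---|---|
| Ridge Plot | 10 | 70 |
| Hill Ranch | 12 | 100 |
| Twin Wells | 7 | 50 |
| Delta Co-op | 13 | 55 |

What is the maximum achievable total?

1015

Rank by yield per m³: Delta Co-op 13 > Hill Ranch 12 > Ridge Plot 10 > Twin Wells 7.
Delta Co-op takes 55 to reach its cap of 55 → 25 left.
Only 25 left; Hill Ranch takes them to reach 25.
Total = 12×25 + 13×55 = 1015.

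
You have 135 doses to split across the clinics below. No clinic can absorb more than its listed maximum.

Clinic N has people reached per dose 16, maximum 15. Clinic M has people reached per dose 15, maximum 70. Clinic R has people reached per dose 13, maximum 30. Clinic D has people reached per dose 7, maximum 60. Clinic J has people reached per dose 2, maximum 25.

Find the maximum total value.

Order the clinics by people reached per dose: Clinic N 16 > Clinic M 15 > Clinic R 13 > Clinic D 7 > Clinic J 2.
Clinic N takes 15 to reach its cap of 15 → 120 left.
Give Clinic M 70 to hit its cap of 70 → 50 left.
Give Clinic R 30 to hit its cap of 30 → 20 left.
Clinic D has room for 60 but only 20 remain, so it gets 20.
Total = 16×15 + 15×70 + 13×30 + 7×20 = 1820.

1820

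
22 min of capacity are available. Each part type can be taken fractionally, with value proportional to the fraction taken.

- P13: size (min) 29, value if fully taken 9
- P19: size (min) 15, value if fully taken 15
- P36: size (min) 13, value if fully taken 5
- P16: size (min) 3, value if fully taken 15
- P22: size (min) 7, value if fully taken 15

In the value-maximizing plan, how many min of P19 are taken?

Sort by value density: P16 15/3≈5, P22 15/7≈2.14, P19 15/15≈1, P36 5/13≈0.385, P13 9/29≈0.31.
P16: take in full, 3 min for value 15 — 19 left.
All 7 min of P22 fit (value 15) — 12 remain.
12 min left: a 12/15 share of P19 gives 15×12/15 = 12.

12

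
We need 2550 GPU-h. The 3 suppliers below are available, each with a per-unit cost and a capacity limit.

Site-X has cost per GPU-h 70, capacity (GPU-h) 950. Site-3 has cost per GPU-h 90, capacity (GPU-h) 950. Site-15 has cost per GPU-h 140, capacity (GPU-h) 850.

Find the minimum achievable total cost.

243000

Cheapest first:
Site-X (70): use full 950 ; 1600 GPU-h to go.
Site-3 (90): use full 950 ; 650 GPU-h to go.
Take 650 from Site-15 at 140 to finish.
Cost = 950×70 + 950×90 + 650×140 = 243000.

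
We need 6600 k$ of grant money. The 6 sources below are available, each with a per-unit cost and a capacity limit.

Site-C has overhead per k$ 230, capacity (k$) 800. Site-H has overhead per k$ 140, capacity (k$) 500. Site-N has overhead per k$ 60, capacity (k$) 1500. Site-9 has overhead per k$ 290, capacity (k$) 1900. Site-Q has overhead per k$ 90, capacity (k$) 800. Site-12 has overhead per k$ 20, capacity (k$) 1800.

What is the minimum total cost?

800000

Fill from the cheapest source first.
Site-12 (20): use full 1800 ; 4800 k$ to go.
Take 1500 from Site-N at 60 ; need 3300 more.
Site-Q (90): use full 800 ; 2500 k$ to go.
Site-H (140): use full 500 ; 2000 k$ to go.
Take 800 from Site-C at 230 ; need 1200 more.
Site-9 at 290: take 1200 of its 1900 ; requirement met.
Cost = 1800×20 + 1500×60 + 800×90 + 500×140 + 800×230 + 1200×290 = 800000.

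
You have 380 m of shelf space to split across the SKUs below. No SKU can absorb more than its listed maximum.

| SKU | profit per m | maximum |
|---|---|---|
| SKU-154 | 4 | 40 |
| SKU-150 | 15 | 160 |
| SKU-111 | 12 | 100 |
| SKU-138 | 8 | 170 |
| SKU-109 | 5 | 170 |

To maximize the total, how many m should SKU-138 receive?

Highest profit per m first: SKU-150 15 > SKU-111 12 > SKU-138 8 > SKU-109 5 > SKU-154 4.
SKU-150 takes 160 to reach its cap of 160 → 220 left.
Give SKU-111 100 to hit its cap of 100 → 120 left.
SKU-138: +120 (room for 170) → 120. Pool exhausted.

120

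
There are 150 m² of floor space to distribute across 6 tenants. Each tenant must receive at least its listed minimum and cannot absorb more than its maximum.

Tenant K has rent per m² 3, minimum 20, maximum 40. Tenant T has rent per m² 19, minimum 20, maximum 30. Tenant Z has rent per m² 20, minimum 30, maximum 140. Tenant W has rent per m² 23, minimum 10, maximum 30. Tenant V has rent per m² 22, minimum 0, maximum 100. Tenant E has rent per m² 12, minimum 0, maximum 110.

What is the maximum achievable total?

Meeting every minimum uses 20+20+30+10+0+0 = 80 m², leaving 70.
Rank by rent per m²: Tenant W 23 > Tenant V 22 > Tenant Z 20 > Tenant T 19 > Tenant E 12 > Tenant K 3.
Tenant W takes 20 more to reach its cap of 30 ; 50 left.
Tenant V has room for 100 more but only 50 remain, so it gets 50.
Total = 3×20 + 19×20 + 20×30 + 23×30 + 22×50 = 2830.

2830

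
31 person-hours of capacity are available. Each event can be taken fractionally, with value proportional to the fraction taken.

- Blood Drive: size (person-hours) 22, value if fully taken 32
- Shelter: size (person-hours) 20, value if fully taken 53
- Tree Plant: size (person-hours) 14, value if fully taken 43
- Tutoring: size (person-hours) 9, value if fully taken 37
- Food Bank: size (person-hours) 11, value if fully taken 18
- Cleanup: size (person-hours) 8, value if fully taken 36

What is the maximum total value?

Best value per unit of size first: Cleanup 36/8≈4.5, Tutoring 37/9≈4.11, Tree Plant 43/14≈3.07, Shelter 53/20≈2.65, Food Bank 18/11≈1.64, Blood Drive 32/22≈1.45.
Take all of Cleanup (8 person-hours, value 36) — 23 person-hours left.
Tutoring: take in full, 9 person-hours for value 37 — 14 left.
Take all of Tree Plant (14 person-hours, value 43) — 0 person-hours left.
Total value = 116.

116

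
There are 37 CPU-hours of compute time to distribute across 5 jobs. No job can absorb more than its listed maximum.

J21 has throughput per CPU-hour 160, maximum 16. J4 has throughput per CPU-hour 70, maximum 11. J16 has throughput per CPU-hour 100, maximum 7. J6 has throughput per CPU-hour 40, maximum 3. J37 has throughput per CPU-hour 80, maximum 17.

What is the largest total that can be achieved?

4380

Rank by throughput per CPU-hour: J21 160 > J16 100 > J37 80 > J4 70 > J6 40.
J21: +16 to 16 (cap) — 21 left.
J16: +7 to 7 (cap) — 14 left.
J37 has room for 17 but only 14 remain, so it gets 14.
Total = 160×16 + 100×7 + 80×14 = 4380.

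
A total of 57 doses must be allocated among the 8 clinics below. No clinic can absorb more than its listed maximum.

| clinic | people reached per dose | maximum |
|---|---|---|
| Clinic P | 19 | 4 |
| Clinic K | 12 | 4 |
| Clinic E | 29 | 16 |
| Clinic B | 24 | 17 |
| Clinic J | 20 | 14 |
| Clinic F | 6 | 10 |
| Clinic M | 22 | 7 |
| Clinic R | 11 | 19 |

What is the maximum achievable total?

Highest people reached per dose first: Clinic E 29 > Clinic B 24 > Clinic M 22 > Clinic J 20 > Clinic P 19 > Clinic K 12 > Clinic R 11 > Clinic F 6.
Clinic E takes 16 to reach its cap of 16 ; 41 left.
Clinic B takes 17 to reach its cap of 17 ; 24 left.
Clinic M takes 7 to reach its cap of 7 ; 17 left.
Clinic J takes 14 to reach its cap of 14 ; 3 left.
Clinic P: +3 (room for 4) → 3. Pool exhausted.
Total = 19×3 + 29×16 + 24×17 + 20×14 + 22×7 = 1363.

1363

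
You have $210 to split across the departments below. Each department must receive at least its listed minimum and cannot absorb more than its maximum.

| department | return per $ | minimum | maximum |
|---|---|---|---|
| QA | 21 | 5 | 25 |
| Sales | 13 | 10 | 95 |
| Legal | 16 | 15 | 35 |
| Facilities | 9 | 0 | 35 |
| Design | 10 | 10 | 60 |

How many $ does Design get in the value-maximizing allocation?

Meeting every minimum uses 5+10+15+0+10 = 40 $, leaving 170.
Rank by return per $: QA 21 > Legal 16 > Sales 13 > Design 10 > Facilities 9.
QA: +20 to 25 (cap) ; 150 left.
Legal: +20 to 35 (cap) ; 130 left.
Sales takes 85 more to reach its cap of 95 ; 45 left.
Design has room for 50 more but only 45 remain, so it gets 55.

55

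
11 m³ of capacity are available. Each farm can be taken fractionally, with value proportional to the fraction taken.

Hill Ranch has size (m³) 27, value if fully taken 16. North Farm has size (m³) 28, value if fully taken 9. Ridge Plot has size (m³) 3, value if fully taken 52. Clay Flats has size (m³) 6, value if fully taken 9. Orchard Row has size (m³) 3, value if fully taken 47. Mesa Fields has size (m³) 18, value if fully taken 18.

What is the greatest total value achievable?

Best value per unit of size first: Ridge Plot 52/3≈17.3, Orchard Row 47/3≈15.7, Clay Flats 9/6≈1.5, Mesa Fields 18/18≈1, Hill Ranch 16/27≈0.593, North Farm 9/28≈0.321.
Take all of Ridge Plot (3 m³, value 52) — 8 m³ left.
All 3 m³ of Orchard Row fit (value 47) — 5 remain.
Fill the last 5 m³ with part of Clay Flats: 5/6 of it earns 7.5.
Total value = 106.5.

106.5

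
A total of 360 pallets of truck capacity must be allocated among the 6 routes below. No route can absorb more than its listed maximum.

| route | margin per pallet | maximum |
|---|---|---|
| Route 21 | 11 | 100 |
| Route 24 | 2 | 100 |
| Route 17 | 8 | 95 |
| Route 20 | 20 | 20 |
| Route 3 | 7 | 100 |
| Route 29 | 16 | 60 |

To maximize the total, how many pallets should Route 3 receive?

85

Rank by margin per pallet: Route 20 20 > Route 29 16 > Route 21 11 > Route 17 8 > Route 3 7 > Route 24 2.
Give Route 20 20 to hit its cap of 20 — 340 left.
Give Route 29 60 to hit its cap of 60 — 280 left.
Route 21 takes 100 to reach its cap of 100 — 180 left.
Route 17 takes 95 to reach its cap of 95 — 85 left.
Route 3 has room for 100 but only 85 remain, so it gets 85.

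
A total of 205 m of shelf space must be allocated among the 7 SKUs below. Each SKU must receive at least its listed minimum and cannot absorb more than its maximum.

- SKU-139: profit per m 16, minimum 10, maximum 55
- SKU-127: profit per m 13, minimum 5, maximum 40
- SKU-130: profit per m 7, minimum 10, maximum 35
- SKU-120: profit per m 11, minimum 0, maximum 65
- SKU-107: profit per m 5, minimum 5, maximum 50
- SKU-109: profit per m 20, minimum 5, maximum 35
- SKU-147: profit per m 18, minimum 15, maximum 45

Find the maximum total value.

Meeting every minimum uses 10+5+10+0+5+5+15 = 50 m, leaving 155.
Order the SKUs by profit per m: SKU-109 20 > SKU-147 18 > SKU-139 16 > SKU-127 13 > SKU-120 11 > SKU-130 7 > SKU-107 5.
Give SKU-109 30 more to hit its cap of 35 — 125 left.
SKU-147: +30 to 45 (cap) — 95 left.
SKU-139: +45 to 55 (cap) — 50 left.
Give SKU-127 35 more to hit its cap of 40 — 15 left.
SKU-120 has room for 65 more but only 15 remain, so it gets 15.
Total = 16×55 + 13×40 + 7×10 + 11×15 + 5×5 + 20×35 + 18×45 = 3170.

3170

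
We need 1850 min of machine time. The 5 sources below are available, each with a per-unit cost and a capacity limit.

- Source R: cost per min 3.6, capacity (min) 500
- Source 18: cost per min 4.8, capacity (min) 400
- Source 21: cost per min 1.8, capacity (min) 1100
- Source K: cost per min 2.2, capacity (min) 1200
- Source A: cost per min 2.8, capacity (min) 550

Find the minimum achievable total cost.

3630

Cheapest first:
Take 1100 from Source 21 at 1.8 — need 750 more.
Source K (2.2): take the remaining 750 — done.
Source A, Source R, Source 18: unused.
Cost = 1100×1.8 + 750×2.2 = 3630.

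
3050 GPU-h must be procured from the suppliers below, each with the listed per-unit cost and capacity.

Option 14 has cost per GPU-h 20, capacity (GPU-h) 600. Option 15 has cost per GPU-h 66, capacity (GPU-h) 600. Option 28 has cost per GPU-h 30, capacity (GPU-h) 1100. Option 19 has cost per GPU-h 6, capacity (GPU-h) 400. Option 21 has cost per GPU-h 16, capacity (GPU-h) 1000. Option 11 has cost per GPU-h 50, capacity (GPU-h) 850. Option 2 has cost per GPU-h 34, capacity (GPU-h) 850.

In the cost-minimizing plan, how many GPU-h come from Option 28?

1050

Fill from the cheapest supplier first.
Option 19 at 6: take all 400 GPU-h ; 2650 still needed.
Option 21 (16): use full 1000 ; 1650 GPU-h to go.
Option 14 (20): use full 600 ; 1050 GPU-h to go.
Option 28 (30): take the remaining 1050 ; done.
Option 2, Option 11, Option 15: unused.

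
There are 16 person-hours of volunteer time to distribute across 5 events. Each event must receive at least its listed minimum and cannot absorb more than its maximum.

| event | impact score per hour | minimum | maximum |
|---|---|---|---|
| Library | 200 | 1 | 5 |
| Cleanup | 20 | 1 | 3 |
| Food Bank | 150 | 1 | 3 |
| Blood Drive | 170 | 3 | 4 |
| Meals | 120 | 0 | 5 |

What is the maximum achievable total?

2510

Meeting every minimum uses 1+1+1+3+0 = 6 person-hours, leaving 10.
Rank by impact score per hour: Library 200 > Blood Drive 170 > Food Bank 150 > Meals 120 > Cleanup 20.
Library takes 4 more to reach its cap of 5 ; 6 left.
Blood Drive: +1 to 4 (cap) ; 5 left.
Food Bank: +2 to 3 (cap) ; 3 left.
Meals has room for 5 more but only 3 remain, so it gets 3.
Total = 200×5 + 20×1 + 150×3 + 170×4 + 120×3 = 2510.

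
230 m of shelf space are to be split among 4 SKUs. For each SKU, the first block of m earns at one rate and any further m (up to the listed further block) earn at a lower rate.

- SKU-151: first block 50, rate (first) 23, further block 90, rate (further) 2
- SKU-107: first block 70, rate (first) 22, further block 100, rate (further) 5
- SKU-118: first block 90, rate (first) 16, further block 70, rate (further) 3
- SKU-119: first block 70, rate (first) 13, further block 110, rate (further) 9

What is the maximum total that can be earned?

Rank every tier by rate: SKU-151/first 23 > SKU-107/first 22 > SKU-118/first 16 > SKU-119/first 13 > SKU-119/second 9 > SKU-107/second 5 > SKU-118/second 3 > SKU-151/second 2.
Fill SKU-151 first block (50 at 23) ; 180 left.
Fill SKU-107 first block (70 at 22) ; 110 left.
Fill SKU-118 first block (90 at 16) ; 20 left.
SKU-119 first at 13: only 20 left, fill 20.
Total = 23×50 + 22×70 + 16×90 + 13×20 = 4390.

4390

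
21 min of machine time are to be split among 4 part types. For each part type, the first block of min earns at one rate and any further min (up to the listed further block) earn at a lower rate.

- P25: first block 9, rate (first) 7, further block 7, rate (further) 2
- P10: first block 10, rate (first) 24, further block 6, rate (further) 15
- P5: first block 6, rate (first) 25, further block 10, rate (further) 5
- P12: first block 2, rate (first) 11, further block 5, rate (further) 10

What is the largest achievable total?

Rank every tier by rate: P5/tier1 25 > P10/tier1 24 > P10/tier2 15 > P12/tier1 11 > P12/tier2 10 > P25/tier1 7 > P5/tier2 5 > P25/tier2 2.
P5/tier1 (25): +6 → 15 left.
Fill P10 tier1 block (10 at 24) → 5 left.
5 remain; put them into P10 tier2 at 15.
Total = 25×6 + 24×10 + 15×5 = 465.

465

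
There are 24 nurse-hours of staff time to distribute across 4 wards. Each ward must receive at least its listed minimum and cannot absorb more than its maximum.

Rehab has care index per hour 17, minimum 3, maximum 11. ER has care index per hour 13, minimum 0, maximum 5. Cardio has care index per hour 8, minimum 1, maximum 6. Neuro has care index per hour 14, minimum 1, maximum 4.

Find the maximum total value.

340

Meeting every minimum uses 3+0+1+1 = 5 nurse-hours, leaving 19.
Rank by care index per hour: Rehab 17 > Neuro 14 > ER 13 > Cardio 8.
Rehab takes 8 more to reach its cap of 11 — 11 left.
Neuro: +3 to 4 (cap) — 8 left.
ER takes 5 more to reach its cap of 5 — 3 left.
Cardio has room for 5 more but only 3 remain, so it gets 4.
Total = 17×11 + 13×5 + 8×4 + 14×4 = 340.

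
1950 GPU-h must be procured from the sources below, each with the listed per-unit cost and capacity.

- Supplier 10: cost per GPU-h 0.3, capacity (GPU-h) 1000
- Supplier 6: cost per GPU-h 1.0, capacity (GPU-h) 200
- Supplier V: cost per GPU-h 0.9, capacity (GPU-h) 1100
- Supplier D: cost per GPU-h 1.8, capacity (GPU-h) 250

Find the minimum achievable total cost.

Fill from the cheapest source first.
Supplier 10 (0.3): use full 1000 → 950 GPU-h to go.
Supplier V at 0.9: take 950 of its 1100 → requirement met.
Supplier 6, Supplier D: unused.
Cost = 1000×0.3 + 950×0.9 = 1155.

1155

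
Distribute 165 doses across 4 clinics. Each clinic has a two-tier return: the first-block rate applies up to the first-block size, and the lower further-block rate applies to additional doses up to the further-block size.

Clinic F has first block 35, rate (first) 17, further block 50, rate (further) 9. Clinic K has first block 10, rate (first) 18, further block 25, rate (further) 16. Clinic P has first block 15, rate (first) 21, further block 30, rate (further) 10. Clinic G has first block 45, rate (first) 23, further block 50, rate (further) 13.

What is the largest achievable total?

2980

Rank every tier by rate: Clinic G/T1 23 > Clinic P/T1 21 > Clinic K/T1 18 > Clinic F/T1 17 > Clinic K/T2 16 > Clinic G/T2 13 > Clinic P/T2 10 > Clinic F/T2 9.
Clinic G/T1 (23): +45 ; 120 left.
Clinic P/T1 (21): +15 ; 105 left.
Clinic K T1 at 18: fill all 10 ; 95 left.
Clinic F/T1 (17): +35 ; 60 left.
Fill Clinic K T2 block (25 at 16) ; 35 left.
Clinic G T2 at 13: only 35 left, fill 35.
Total = 23×45 + 21×15 + 18×10 + 17×35 + 16×25 + 13×35 = 2980.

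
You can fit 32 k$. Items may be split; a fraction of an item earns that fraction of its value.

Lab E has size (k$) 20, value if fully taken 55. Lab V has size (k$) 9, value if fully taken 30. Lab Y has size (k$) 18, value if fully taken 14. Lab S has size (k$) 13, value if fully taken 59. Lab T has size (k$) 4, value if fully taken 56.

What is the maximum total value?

161.5

Best value per unit of size first: Lab T 56/4≈14, Lab S 59/13≈4.54, Lab V 30/9≈3.33, Lab E 55/20≈2.75, Lab Y 14/18≈0.778.
All 4 k$ of Lab T fit (value 56) → 28 remain.
Lab S: take in full, 13 k$ for value 59 → 15 left.
Lab V: take in full, 9 k$ for value 30 → 6 left.
Fill the last 6 k$ with part of Lab E: 6/20 of it earns 16.5.
Total value = 161.5.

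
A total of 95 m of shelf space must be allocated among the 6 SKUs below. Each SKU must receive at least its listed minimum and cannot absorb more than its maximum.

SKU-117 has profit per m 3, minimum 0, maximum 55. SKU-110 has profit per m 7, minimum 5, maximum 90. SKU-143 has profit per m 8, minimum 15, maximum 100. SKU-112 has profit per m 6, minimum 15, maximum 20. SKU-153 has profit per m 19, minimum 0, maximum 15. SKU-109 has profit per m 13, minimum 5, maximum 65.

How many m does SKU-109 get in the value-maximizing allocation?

45

Meeting every minimum uses 0+5+15+15+0+5 = 40 m, leaving 55.
Rank by profit per m: SKU-153 19 > SKU-109 13 > SKU-143 8 > SKU-110 7 > SKU-112 6 > SKU-117 3.
SKU-153: +15 to 15 (cap) → 40 left.
SKU-109 has room for 60 more but only 40 remain, so it gets 45.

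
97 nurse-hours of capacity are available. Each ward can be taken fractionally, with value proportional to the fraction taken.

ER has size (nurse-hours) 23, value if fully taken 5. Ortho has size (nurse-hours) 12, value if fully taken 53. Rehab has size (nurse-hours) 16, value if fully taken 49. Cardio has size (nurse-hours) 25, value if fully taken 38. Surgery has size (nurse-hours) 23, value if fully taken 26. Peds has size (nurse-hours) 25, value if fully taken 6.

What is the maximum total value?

171.04

Sort by value density: Ortho 53/12≈4.42, Rehab 49/16≈3.06, Cardio 38/25≈1.52, Surgery 26/23≈1.13, Peds 6/25≈0.24, ER 5/23≈0.217.
All 12 nurse-hours of Ortho fit (value 53) → 85 remain.
Take all of Rehab (16 nurse-hours, value 49) → 69 nurse-hours left.
All 25 nurse-hours of Cardio fit (value 38) → 44 remain.
Surgery: take in full, 23 nurse-hours for value 26 → 21 left.
Fill the last 21 nurse-hours with part of Peds: 21/25 of it earns 5.04.
Total value = 171.04.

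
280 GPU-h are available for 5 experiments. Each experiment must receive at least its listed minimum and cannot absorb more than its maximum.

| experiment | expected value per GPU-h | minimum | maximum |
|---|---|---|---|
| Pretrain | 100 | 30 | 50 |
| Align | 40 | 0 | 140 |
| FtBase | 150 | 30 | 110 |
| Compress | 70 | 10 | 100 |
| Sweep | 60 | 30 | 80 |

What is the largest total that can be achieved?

Meeting every minimum uses 30+0+30+10+30 = 100 GPU-h, leaving 180.
Order the experiments by expected value per GPU-h: FtBase 150 > Pretrain 100 > Compress 70 > Sweep 60 > Align 40.
FtBase takes 80 more to reach its cap of 110 — 100 left.
Pretrain takes 20 more to reach its cap of 50 — 80 left.
Compress has room for 90 more but only 80 remain, so it gets 90.
Total = 100×50 + 150×110 + 70×90 + 60×30 = 29600.

29600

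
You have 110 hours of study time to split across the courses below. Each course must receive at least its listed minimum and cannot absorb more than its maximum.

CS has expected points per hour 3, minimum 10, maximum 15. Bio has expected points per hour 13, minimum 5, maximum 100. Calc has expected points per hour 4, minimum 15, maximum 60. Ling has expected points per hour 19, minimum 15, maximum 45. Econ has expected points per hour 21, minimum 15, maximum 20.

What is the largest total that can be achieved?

1625

Meeting every minimum uses 10+5+15+15+15 = 60 hours, leaving 50.
Highest expected points per hour first: Econ 21 > Ling 19 > Bio 13 > Calc 4 > CS 3.
Econ takes 5 more to reach its cap of 20 ; 45 left.
Give Ling 30 more to hit its cap of 45 ; 15 left.
Bio: +15 (room for 95) → 20. Pool exhausted.
Total = 3×10 + 13×20 + 4×15 + 19×45 + 21×20 = 1625.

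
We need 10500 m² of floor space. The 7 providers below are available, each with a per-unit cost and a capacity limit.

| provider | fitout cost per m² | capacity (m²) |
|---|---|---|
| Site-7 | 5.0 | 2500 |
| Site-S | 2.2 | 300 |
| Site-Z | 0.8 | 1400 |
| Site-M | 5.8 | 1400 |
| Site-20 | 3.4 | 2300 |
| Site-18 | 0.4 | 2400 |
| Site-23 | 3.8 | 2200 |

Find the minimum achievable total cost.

Cheapest first:
Take 2400 from Site-18 at 0.4 ; need 8100 more.
Take 1400 from Site-Z at 0.8 ; need 6700 more.
Site-S (2.2): use full 300 ; 6400 m² to go.
Take 2300 from Site-20 at 3.4 ; need 4100 more.
Site-23 (3.8): use full 2200 ; 1900 m² to go.
Site-7 at 5.0: take 1900 of its 2500 ; requirement met.
Site-M: unused.
Cost = 2400×0.4 + 1400×0.8 + 300×2.2 + 2300×3.4 + 2200×3.8 + 1900×5.0 = 28420.

28420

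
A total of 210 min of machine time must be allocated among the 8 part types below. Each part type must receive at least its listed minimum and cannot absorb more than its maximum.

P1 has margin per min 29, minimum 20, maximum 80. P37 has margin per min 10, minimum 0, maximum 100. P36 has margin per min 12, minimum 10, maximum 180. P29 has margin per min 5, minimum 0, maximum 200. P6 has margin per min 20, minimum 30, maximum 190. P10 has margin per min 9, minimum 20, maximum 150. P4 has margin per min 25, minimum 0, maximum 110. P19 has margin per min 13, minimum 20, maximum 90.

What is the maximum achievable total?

Meeting every minimum uses 20+0+10+0+30+20+0+20 = 100 min, leaving 110.
Order the part types by margin per min: P1 29 > P4 25 > P6 20 > P19 13 > P36 12 > P37 10 > P10 9 > P29 5.
P1 takes 60 more to reach its cap of 80 — 50 left.
P4: +50 (room for 110) → 50. Pool exhausted.
Total = 29×80 + 12×10 + 20×30 + 9×20 + 25×50 + 13×20 = 4730.

4730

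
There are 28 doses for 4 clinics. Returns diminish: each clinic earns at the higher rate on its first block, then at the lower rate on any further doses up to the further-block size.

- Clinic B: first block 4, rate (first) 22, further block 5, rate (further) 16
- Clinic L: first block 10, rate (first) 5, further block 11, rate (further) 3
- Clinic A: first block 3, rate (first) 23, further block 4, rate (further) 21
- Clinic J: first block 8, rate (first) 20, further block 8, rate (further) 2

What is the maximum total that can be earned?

Treat each block as its own option and order by rate: Clinic A/tier1 23 > Clinic B/tier1 22 > Clinic A/tier2 21 > Clinic J/tier1 20 > Clinic B/tier2 16 > Clinic L/tier1 5 > Clinic L/tier2 3 > Clinic J/tier2 2.
Clinic A tier1 at 23: fill all 3 ; 25 left.
Clinic B/tier1 (22): +4 ; 21 left.
Fill Clinic A tier2 block (4 at 21) ; 17 left.
Clinic J/tier1 (20): +8 ; 9 left.
Clinic B/tier2 (16): +5 ; 4 left.
Clinic L/tier1: +4 of 10 at 5; pool empty.
Total = 23×3 + 22×4 + 21×4 + 20×8 + 16×5 + 5×4 = 501.

501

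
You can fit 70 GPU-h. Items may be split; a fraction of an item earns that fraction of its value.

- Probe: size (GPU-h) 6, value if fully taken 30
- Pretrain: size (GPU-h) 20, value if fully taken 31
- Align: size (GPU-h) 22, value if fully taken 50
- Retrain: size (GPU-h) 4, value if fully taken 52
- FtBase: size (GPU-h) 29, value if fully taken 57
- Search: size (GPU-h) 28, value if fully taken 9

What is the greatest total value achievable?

Sort by value density: Retrain 52/4≈13, Probe 30/6≈5, Align 50/22≈2.27, FtBase 57/29≈1.97, Pretrain 31/20≈1.55, Search 9/28≈0.321.
All 4 GPU-h of Retrain fit (value 52) ; 66 remain.
Take all of Probe (6 GPU-h, value 30) ; 60 GPU-h left.
Take all of Align (22 GPU-h, value 50) ; 38 GPU-h left.
Take all of FtBase (29 GPU-h, value 57) ; 9 GPU-h left.
Fill the last 9 GPU-h with part of Pretrain: 9/20 of it earns 13.95.
Total value = 202.95.

202.95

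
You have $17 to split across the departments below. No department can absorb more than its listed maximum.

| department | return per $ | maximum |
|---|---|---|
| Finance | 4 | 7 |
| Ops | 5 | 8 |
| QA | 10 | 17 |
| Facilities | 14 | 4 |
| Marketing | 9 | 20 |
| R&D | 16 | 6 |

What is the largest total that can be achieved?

222

Rank by return per $: R&D 16 > Facilities 14 > QA 10 > Marketing 9 > Ops 5 > Finance 4.
R&D: +6 to 6 (cap) — 11 left.
Facilities: +4 to 4 (cap) — 7 left.
Only 7 left; QA takes them to reach 7.
Total = 10×7 + 14×4 + 16×6 = 222.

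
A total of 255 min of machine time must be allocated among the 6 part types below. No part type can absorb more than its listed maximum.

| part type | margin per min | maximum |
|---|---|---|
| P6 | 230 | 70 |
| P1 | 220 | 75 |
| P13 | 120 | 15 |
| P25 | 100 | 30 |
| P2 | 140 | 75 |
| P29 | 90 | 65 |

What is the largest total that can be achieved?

Rank by margin per min: P6 230 > P1 220 > P2 140 > P13 120 > P25 100 > P29 90.
Give P6 70 to hit its cap of 70 ; 185 left.
Give P1 75 to hit its cap of 75 ; 110 left.
P2: +75 to 75 (cap) ; 35 left.
P13: +15 to 15 (cap) ; 20 left.
P25: +20 (room for 30) → 20. Pool exhausted.
Total = 230×70 + 220×75 + 120×15 + 100×20 + 140×75 = 46900.

46900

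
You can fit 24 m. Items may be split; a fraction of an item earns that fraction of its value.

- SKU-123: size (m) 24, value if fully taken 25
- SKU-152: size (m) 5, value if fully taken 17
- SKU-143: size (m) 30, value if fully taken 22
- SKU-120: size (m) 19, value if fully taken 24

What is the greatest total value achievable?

Sort by value density: SKU-152 17/5≈3.4, SKU-120 24/19≈1.26, SKU-123 25/24≈1.04, SKU-143 22/30≈0.733.
All 5 m of SKU-152 fit (value 17) ; 19 remain.
SKU-120: take in full, 19 m for value 24 ; 0 left.
Total value = 41.

41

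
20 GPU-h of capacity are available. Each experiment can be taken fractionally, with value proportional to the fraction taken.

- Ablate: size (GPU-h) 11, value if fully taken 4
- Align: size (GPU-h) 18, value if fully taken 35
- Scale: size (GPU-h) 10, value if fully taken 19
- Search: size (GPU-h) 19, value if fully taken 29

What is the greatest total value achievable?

38.8

Rank by value-to-size ratio: Align 35/18≈1.94, Scale 19/10≈1.9, Search 29/19≈1.53, Ablate 4/11≈0.364.
Take all of Align (18 GPU-h, value 35) — 2 GPU-h left.
Only 2 GPU-h remain; take 2/10 of Scale for value 19×2/10 = 3.8.
Total value = 38.8.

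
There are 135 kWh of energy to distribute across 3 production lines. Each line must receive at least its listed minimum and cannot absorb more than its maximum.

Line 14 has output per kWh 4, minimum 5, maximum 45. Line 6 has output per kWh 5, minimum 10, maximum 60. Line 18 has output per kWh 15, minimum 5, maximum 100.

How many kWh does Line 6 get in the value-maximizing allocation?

Meeting every minimum uses 5+10+5 = 20 kWh, leaving 115.
Order the production lines by output per kWh: Line 18 15 > Line 6 5 > Line 14 4.
Line 18: +95 to 100 (cap) ; 20 left.
Line 6: +20 (room for 50) → 30. Pool exhausted.

30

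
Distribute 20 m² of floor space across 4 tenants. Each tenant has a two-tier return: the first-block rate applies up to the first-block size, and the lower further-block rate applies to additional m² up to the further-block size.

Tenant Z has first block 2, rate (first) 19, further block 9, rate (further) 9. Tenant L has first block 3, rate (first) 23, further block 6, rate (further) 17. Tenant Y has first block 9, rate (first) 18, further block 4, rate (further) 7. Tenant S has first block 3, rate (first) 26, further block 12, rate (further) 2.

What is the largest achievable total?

398

Order all 8 blocks by rate: Tenant S/T1 26 > Tenant L/T1 23 > Tenant Z/T1 19 > Tenant Y/T1 18 > Tenant L/T2 17 > Tenant Z/T2 9 > Tenant Y/T2 7 > Tenant S/T2 2.
Fill Tenant S T1 block (3 at 26) ; 17 left.
Tenant L/T1 (23): +3 ; 14 left.
Tenant Z/T1 (19): +2 ; 12 left.
Fill Tenant Y T1 block (9 at 18) ; 3 left.
3 remain; put them into Tenant L T2 at 17.
Total = 26×3 + 23×3 + 19×2 + 18×9 + 17×3 = 398.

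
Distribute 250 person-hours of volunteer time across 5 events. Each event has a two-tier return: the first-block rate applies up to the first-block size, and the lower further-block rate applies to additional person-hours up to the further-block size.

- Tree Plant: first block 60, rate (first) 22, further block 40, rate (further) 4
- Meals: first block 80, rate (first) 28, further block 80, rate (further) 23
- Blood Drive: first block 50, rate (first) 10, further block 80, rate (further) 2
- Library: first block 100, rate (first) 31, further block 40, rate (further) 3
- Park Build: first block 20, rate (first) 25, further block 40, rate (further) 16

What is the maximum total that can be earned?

6990

Treat each block as its own option and order by rate: Library/first 31 > Meals/first 28 > Park Build/first 25 > Meals/second 23 > Tree Plant/first 22 > Park Build/second 16 > Blood Drive/first 10 > Tree Plant/second 4 > Library/second 3 > Blood Drive/second 2.
Library/first (31): +100 → 150 left.
Fill Meals first block (80 at 28) → 70 left.
Park Build/first (25): +20 → 50 left.
50 remain; put them into Meals second at 23.
Total = 31×100 + 28×80 + 25×20 + 23×50 = 6990.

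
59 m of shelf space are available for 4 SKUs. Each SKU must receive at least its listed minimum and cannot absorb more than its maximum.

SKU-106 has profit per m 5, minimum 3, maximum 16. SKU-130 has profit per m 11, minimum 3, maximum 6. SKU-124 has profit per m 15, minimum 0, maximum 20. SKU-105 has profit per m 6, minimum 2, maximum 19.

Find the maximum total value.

550

Meeting every minimum uses 3+3+0+2 = 8 m, leaving 51.
Highest profit per m first: SKU-124 15 > SKU-130 11 > SKU-105 6 > SKU-106 5.
Give SKU-124 20 more to hit its cap of 20 — 31 left.
Give SKU-130 3 more to hit its cap of 6 — 28 left.
SKU-105: +17 to 19 (cap) — 11 left.
SKU-106: +11 (room for 13) → 14. Pool exhausted.
Total = 5×14 + 11×6 + 15×20 + 6×19 = 550.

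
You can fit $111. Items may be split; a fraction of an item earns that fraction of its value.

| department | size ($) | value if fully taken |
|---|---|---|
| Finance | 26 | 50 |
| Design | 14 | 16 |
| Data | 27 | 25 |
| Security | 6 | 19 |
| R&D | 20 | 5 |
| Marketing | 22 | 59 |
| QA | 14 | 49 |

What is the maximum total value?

Sort by value density: QA 49/14≈3.5, Security 19/6≈3.17, Marketing 59/22≈2.68, Finance 50/26≈1.92, Design 16/14≈1.14, Data 25/27≈0.926, R&D 5/20≈0.25.
All 14 $ of QA fit (value 49) → 97 remain.
All 6 $ of Security fit (value 19) → 91 remain.
Take all of Marketing (22 $, value 59) → 69 $ left.
All 26 $ of Finance fit (value 50) → 43 remain.
All 14 $ of Design fit (value 16) → 29 remain.
Data: take in full, 27 $ for value 25 → 2 left.
Only 2 $ remain; take 2/20 of R&D for value 5×2/20 = 0.5.
Total value = 218.5.

218.5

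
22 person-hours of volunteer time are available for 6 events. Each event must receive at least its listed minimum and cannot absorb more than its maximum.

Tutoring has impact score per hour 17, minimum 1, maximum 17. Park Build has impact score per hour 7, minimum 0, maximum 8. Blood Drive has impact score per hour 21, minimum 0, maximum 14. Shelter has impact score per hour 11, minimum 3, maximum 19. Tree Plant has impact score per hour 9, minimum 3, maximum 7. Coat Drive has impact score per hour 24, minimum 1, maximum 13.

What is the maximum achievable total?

431

Meeting every minimum uses 1+0+0+3+3+1 = 8 person-hours, leaving 14.
Rank by impact score per hour: Coat Drive 24 > Blood Drive 21 > Tutoring 17 > Shelter 11 > Tree Plant 9 > Park Build 7.
Give Coat Drive 12 more to hit its cap of 13 ; 2 left.
Blood Drive: +2 (room for 14) → 2. Pool exhausted.
Total = 17×1 + 21×2 + 11×3 + 9×3 + 24×13 = 431.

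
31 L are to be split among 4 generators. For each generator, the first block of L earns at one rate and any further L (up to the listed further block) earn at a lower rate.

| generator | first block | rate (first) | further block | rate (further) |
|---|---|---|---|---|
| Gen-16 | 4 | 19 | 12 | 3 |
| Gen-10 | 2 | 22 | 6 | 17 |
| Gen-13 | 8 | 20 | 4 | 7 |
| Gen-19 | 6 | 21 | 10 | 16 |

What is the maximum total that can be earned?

Order all 8 blocks by rate: Gen-10/tier1 22 > Gen-19/tier1 21 > Gen-13/tier1 20 > Gen-16/tier1 19 > Gen-10/tier2 17 > Gen-19/tier2 16 > Gen-13/tier2 7 > Gen-16/tier2 3.
Fill Gen-10 tier1 block (2 at 22) → 29 left.
Gen-19/tier1 (21): +6 → 23 left.
Gen-13/tier1 (20): +8 → 15 left.
Gen-16/tier1 (19): +4 → 11 left.
Gen-10/tier2 (17): +6 → 5 left.
Gen-19 tier2 at 16: only 5 left, fill 5.
Total = 22×2 + 21×6 + 20×8 + 19×4 + 17×6 + 16×5 = 588.

588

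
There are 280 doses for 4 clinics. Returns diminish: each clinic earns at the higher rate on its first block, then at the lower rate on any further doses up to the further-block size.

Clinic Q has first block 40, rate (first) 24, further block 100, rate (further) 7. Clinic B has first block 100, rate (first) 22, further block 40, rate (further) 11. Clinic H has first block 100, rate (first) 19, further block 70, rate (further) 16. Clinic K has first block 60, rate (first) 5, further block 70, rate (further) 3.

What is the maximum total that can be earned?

Rank every tier by rate: Clinic Q/tier1 24 > Clinic B/tier1 22 > Clinic H/tier1 19 > Clinic H/tier2 16 > Clinic B/tier2 11 > Clinic Q/tier2 7 > Clinic K/tier1 5 > Clinic K/tier2 3.
Clinic Q tier1 at 24: fill all 40 — 240 left.
Fill Clinic B tier1 block (100 at 22) — 140 left.
Clinic H tier1 at 19: fill all 100 — 40 left.
40 remain; put them into Clinic H tier2 at 16.
Total = 24×40 + 22×100 + 19×100 + 16×40 = 5700.

5700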